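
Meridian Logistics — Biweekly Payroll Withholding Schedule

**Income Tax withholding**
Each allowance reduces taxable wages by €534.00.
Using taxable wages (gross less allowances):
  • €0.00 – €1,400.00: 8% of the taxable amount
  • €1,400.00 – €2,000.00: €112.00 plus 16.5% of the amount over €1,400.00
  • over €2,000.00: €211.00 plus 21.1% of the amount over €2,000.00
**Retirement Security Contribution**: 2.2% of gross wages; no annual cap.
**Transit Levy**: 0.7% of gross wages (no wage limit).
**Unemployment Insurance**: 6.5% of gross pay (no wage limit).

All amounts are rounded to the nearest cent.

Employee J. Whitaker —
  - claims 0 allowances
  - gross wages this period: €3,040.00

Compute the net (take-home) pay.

€2,323.80

Income Tax: taxable = €3,040.00
  €211.00 + 21.1% × (€3,040.00 − €2,000.00) = €211.00 + 21.1% × €1,040.00 = €430.44
Retirement Security Contribution: 2.2% × €3,040.00 = €66.88
Transit Levy: 0.7% × €3,040.00 = €21.28
Unemployment Insurance: 6.5% × €3,040.00 = €197.60
Total withheld: €430.44 + €66.88 + €21.28 + €197.60 = €716.20
Net pay: €3,040.00 − €716.20 = €2,323.80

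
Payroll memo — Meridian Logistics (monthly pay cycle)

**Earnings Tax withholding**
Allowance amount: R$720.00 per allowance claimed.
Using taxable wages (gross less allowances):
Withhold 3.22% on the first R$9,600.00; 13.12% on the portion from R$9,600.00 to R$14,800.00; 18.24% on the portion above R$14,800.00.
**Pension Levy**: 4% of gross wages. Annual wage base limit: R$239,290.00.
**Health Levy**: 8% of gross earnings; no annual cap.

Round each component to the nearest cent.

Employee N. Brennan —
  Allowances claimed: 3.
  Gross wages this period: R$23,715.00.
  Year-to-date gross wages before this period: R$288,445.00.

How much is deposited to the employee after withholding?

R$19,594.33

Earnings Tax: taxable = R$23,715.00 − 3×R$720.00 = R$21,555.00
  R$991.36 + 18.24% × (R$21,555.00 − R$14,800.00) = R$991.36 + 18.24% × R$6,755.00 = R$2,223.47
Pension Levy: YTD R$288,445.00 ≥ cap R$239,290.00 → R$0.00
Health Levy: 8% × R$23,715.00 = R$1,897.20
Total withheld: R$2,223.47 + R$0.00 + R$1,897.20 = R$4,120.67
Net pay: R$23,715.00 − R$4,120.67 = R$19,594.33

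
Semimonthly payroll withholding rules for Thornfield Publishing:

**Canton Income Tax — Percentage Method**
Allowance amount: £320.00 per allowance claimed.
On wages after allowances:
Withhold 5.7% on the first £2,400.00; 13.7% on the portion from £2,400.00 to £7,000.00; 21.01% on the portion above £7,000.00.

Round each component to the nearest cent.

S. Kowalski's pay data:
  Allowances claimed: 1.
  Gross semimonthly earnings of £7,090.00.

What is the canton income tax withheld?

£735.49

Canton Income Tax: taxable = £7,090.00 − 1×£320.00 = £6,770.00
  £136.80 + 13.7% × (£6,770.00 − £2,400.00) = £136.80 + 13.7% × £4,370.00 = £735.49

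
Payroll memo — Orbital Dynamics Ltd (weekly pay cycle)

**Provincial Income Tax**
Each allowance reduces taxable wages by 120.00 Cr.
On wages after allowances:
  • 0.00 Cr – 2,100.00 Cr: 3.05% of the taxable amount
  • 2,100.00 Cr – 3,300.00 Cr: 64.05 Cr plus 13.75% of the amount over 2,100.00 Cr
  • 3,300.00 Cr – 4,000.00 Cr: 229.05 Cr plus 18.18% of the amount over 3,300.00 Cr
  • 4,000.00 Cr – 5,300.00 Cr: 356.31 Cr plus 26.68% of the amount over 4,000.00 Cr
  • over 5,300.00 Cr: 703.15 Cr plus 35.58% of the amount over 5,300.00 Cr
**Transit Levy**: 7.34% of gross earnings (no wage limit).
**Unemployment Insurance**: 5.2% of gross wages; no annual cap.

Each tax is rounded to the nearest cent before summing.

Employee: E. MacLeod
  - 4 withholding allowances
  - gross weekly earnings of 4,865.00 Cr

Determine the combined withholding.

Provincial Income Tax: taxable = 4,865.00 Cr − 4×120.00 Cr = 4,385.00 Cr
  356.31 Cr + 26.68% × (4,385.00 Cr − 4,000.00 Cr) = 356.31 Cr + 26.68% × 385.00 Cr = 459.03 Cr
Transit Levy: 7.34% × 4,865.00 Cr = 357.09 Cr
Unemployment Insurance: 5.2% × 4,865.00 Cr = 252.98 Cr
Total: 459.03 Cr + 357.09 Cr + 252.98 Cr = 1,069.10 Cr

1,069.10 Cr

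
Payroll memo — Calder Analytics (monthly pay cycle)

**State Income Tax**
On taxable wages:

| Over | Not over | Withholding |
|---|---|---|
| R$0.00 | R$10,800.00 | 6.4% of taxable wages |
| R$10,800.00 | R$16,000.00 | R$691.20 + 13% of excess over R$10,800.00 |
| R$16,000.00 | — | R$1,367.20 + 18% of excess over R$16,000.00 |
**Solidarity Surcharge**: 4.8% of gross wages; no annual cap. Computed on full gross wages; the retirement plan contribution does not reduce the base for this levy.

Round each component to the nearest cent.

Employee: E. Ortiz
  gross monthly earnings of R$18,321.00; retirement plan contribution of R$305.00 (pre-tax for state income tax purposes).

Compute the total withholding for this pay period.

R$2,609.49

State Income Tax: taxable = R$18,321.00 − R$305.00 = R$18,016.00
  R$1,367.20 + 18% × (R$18,016.00 − R$16,000.00) = R$1,367.20 + 18% × R$2,016.00 = R$1,730.08
Solidarity Surcharge: 4.8% × R$18,321.00 = R$879.41
Total: R$1,730.08 + R$879.41 = R$2,609.49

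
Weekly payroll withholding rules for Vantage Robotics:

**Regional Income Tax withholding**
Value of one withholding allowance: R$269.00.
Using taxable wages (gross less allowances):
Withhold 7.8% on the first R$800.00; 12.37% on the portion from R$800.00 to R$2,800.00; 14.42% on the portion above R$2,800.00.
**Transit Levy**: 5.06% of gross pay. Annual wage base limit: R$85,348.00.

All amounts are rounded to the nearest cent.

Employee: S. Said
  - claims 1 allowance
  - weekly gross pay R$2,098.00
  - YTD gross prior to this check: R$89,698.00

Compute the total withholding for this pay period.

Regional Income Tax: taxable = R$2,098.00 − 1×R$269.00 = R$1,829.00
  R$62.40 + 12.37% × (R$1,829.00 − R$800.00) = R$62.40 + 12.37% × R$1,029.00 = R$189.69
Transit Levy: YTD R$89,698.00 ≥ cap R$85,348.00 → R$0.00
Total: R$189.69 + R$0.00 = R$189.69

R$189.69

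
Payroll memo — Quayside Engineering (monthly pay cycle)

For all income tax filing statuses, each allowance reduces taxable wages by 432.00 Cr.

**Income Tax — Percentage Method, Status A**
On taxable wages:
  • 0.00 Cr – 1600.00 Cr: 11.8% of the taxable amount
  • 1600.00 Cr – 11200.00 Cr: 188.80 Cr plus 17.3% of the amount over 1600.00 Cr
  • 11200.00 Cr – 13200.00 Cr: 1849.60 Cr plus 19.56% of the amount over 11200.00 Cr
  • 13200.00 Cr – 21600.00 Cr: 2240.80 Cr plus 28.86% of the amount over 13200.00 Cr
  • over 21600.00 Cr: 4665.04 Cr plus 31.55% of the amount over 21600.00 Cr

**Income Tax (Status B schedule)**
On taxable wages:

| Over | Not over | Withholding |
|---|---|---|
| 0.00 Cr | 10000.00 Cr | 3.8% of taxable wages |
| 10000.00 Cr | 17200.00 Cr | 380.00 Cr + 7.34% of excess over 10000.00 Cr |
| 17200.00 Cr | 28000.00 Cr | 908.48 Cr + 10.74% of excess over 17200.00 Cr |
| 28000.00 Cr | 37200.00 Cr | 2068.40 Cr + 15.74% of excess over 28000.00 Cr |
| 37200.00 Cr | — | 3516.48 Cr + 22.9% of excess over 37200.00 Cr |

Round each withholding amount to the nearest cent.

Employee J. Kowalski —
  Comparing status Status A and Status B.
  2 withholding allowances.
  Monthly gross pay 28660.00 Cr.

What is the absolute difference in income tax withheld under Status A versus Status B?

4573.39 Cr

Income Tax (Status A): taxable = 28660.00 Cr − 2×432.00 Cr = 27796.00 Cr
  4665.04 Cr + 31.55% × (27796.00 Cr − 21600.00 Cr) = 4665.04 Cr + 31.55% × 6196.00 Cr = 6619.88 Cr
Income Tax (Status B): taxable = 28660.00 Cr − 2×432.00 Cr = 27796.00 Cr
  908.48 Cr + 10.74% × (27796.00 Cr − 17200.00 Cr) = 908.48 Cr + 10.74% × 10596.00 Cr = 2046.49 Cr
Difference: |6619.88 Cr − 2046.49 Cr| = 4573.39 Cr (higher under Status A)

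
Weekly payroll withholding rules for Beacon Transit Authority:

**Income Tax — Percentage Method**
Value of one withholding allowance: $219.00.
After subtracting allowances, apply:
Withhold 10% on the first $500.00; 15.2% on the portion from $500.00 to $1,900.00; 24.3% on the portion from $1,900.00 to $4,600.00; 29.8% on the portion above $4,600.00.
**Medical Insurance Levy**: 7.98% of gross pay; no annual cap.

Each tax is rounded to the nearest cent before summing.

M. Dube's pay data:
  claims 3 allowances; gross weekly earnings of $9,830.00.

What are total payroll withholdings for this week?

$3,066.08

Income Tax: taxable = $9,830.00 − 3×$219.00 = $9,173.00
  $918.90 + 29.8% × ($9,173.00 − $4,600.00) = $918.90 + 29.8% × $4,573.00 = $2,281.65
Medical Insurance Levy: 7.98% × $9,830.00 = $784.43
Total: $2,281.65 + $784.43 = $3,066.08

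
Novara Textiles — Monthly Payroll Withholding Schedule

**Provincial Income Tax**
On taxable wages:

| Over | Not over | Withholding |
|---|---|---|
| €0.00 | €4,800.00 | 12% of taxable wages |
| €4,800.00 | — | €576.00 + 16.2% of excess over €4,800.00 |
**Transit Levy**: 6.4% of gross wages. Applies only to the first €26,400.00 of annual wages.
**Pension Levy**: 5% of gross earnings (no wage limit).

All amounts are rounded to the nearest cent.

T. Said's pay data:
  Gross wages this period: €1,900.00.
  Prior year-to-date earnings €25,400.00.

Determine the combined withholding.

Provincial Income Tax: taxable = €1,900.00
  12% × €1,900.00 = €228.00
Transit Levy: cap €26,400.00 − YTD €25,400.00 = €1,000.00 subject; 6.4% × €1,000.00 = €64.00
Pension Levy: 5% × €1,900.00 = €95.00
Total: €228.00 + €64.00 + €95.00 = €387.00

€387.00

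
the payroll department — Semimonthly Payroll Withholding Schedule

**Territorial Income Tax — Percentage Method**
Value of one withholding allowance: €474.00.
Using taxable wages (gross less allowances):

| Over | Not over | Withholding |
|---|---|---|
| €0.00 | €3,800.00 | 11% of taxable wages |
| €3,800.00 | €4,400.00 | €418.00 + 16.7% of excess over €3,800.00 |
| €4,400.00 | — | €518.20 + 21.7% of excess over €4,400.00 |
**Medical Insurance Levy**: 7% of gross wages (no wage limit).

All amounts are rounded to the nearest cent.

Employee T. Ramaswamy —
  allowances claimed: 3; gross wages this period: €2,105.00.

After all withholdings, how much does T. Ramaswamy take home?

€1,882.52

Territorial Income Tax: taxable = €2,105.00 − 3×€474.00 = €683.00
  11% × €683.00 = €75.13
Medical Insurance Levy: 7% × €2,105.00 = €147.35
Total withheld: €75.13 + €147.35 = €222.48
Net pay: €2,105.00 − €222.48 = €1,882.52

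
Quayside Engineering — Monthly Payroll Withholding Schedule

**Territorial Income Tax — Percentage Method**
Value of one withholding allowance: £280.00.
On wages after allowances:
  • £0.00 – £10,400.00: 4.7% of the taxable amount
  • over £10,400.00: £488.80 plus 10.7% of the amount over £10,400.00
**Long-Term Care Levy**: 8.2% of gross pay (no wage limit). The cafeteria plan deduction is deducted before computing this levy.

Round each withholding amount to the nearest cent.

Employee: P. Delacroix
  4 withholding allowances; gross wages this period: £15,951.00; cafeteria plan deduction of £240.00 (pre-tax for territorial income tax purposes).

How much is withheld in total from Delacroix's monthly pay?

Territorial Income Tax: taxable = £15,951.00 − £240.00 − 4×£280.00 = £14,591.00
  £488.80 + 10.7% × (£14,591.00 − £10,400.00) = £488.80 + 10.7% × £4,191.00 = £937.24
Long-Term Care Levy: 8.2% × £15,711.00 = £1,288.30
Total: £937.24 + £1,288.30 = £2,225.54

£2,225.54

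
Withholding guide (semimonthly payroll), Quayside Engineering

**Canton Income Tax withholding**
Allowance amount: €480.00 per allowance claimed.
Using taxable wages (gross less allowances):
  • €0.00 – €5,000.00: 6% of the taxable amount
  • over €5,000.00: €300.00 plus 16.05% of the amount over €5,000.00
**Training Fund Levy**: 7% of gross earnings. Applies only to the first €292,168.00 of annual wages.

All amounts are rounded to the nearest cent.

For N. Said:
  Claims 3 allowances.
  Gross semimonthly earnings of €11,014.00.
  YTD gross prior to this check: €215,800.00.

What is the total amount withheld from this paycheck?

Canton Income Tax: taxable = €11,014.00 − 3×€480.00 = €9,574.00
  €300.00 + 16.05% × (€9,574.00 − €5,000.00) = €300.00 + 16.05% × €4,574.00 = €1,034.13
Training Fund Levy: 7% × €11,014.00 = €770.98
Total: €1,034.13 + €770.98 = €1,805.11

€1,805.11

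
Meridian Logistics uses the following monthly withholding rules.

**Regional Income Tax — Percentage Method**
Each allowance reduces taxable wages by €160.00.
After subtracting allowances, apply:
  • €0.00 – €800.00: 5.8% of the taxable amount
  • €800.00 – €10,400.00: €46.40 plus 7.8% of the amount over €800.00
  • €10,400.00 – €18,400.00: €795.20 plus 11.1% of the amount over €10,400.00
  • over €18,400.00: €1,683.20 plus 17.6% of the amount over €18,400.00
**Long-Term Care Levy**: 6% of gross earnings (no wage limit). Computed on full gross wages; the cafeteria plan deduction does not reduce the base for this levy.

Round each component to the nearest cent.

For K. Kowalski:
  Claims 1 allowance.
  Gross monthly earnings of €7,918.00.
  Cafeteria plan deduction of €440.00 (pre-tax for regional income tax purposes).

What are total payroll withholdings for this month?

Regional Income Tax: taxable = €7,918.00 − €440.00 − 1×€160.00 = €7,318.00
  €46.40 + 7.8% × (€7,318.00 − €800.00) = €46.40 + 7.8% × €6,518.00 = €554.80
Long-Term Care Levy: 6% × €7,918.00 = €475.08
Total: €554.80 + €475.08 = €1,029.88

€1,029.88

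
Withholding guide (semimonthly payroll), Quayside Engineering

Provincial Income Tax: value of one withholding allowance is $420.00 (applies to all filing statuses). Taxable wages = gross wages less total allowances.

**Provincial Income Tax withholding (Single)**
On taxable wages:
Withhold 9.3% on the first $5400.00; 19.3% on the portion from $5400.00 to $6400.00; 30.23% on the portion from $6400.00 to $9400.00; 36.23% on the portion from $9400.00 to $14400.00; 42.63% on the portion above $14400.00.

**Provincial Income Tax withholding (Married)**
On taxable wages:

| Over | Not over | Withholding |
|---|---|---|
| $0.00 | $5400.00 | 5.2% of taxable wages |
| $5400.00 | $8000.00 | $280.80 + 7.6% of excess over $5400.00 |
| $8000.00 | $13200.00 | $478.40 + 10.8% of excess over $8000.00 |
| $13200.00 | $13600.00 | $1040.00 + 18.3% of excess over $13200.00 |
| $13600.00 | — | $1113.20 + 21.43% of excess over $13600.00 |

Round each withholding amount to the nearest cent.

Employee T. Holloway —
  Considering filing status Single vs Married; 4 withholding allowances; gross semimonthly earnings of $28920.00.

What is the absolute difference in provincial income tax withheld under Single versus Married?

$4851.04

Provincial Income Tax (Single): taxable = $28920.00 − 4×$420.00 = $27240.00
  $3413.60 + 42.63% × ($27240.00 − $14400.00) = $3413.60 + 42.63% × $12840.00 = $8887.29
Provincial Income Tax (Married): taxable = $28920.00 − 4×$420.00 = $27240.00
  $1113.20 + 21.43% × ($27240.00 − $13600.00) = $1113.20 + 21.43% × $13640.00 = $4036.25
Difference: |$8887.29 − $4036.25| = $4851.04 (higher under Single)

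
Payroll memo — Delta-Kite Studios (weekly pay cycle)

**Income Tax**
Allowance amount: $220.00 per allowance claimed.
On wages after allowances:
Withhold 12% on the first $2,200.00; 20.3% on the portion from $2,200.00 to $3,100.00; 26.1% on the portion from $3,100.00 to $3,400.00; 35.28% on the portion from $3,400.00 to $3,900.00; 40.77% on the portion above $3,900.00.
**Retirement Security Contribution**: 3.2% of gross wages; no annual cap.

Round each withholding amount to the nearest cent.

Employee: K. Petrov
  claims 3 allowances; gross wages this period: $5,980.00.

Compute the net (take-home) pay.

Income Tax: taxable = $5,980.00 − 3×$220.00 = $5,320.00
  $701.40 + 40.77% × ($5,320.00 − $3,900.00) = $701.40 + 40.77% × $1,420.00 = $1,280.33
Retirement Security Contribution: 3.2% × $5,980.00 = $191.36
Total withheld: $1,280.33 + $191.36 = $1,471.69
Net pay: $5,980.00 − $1,471.69 = $4,508.31

$4,508.31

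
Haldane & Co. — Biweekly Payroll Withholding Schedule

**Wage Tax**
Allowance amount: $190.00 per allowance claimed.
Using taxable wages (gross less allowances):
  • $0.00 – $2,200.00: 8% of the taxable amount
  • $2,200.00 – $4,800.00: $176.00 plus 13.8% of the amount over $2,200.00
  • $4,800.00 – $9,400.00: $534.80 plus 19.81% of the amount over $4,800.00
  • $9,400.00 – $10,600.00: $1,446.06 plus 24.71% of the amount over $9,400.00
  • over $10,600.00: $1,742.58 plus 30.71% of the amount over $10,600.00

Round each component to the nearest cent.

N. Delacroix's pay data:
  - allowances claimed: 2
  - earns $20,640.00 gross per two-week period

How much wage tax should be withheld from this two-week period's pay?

Wage Tax: taxable = $20,640.00 − 2×$190.00 = $20,260.00
  $1,742.58 + 30.71% × ($20,260.00 − $10,600.00) = $1,742.58 + 30.71% × $9,660.00 = $4,709.17

$4,709.17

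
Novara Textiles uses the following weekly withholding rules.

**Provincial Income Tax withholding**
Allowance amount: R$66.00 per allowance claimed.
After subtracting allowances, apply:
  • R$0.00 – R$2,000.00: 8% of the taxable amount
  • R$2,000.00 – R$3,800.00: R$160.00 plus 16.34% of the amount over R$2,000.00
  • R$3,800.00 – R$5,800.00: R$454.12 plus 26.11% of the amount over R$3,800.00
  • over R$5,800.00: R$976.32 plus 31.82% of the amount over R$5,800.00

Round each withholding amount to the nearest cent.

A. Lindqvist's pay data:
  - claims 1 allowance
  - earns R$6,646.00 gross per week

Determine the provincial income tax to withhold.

Provincial Income Tax: taxable = R$6,646.00 − 1×R$66.00 = R$6,580.00
  R$976.32 + 31.82% × (R$6,580.00 − R$5,800.00) = R$976.32 + 31.82% × R$780.00 = R$1,224.52

R$1,224.52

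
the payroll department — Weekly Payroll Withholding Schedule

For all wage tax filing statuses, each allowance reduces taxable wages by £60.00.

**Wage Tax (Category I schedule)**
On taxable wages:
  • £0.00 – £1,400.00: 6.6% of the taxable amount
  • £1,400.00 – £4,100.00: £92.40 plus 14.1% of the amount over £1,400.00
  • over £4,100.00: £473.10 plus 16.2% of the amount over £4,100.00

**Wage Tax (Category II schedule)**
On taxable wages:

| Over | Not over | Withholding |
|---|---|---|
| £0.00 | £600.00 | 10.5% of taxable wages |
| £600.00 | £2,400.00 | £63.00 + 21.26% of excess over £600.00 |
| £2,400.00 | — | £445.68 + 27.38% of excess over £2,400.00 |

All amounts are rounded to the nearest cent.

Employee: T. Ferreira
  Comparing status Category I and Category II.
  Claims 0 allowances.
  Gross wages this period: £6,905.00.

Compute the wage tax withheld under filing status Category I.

Wage Tax (Category I): taxable = £6,905.00
  £473.10 + 16.2% × (£6,905.00 − £4,100.00) = £473.10 + 16.2% × £2,805.00 = £927.51

£927.51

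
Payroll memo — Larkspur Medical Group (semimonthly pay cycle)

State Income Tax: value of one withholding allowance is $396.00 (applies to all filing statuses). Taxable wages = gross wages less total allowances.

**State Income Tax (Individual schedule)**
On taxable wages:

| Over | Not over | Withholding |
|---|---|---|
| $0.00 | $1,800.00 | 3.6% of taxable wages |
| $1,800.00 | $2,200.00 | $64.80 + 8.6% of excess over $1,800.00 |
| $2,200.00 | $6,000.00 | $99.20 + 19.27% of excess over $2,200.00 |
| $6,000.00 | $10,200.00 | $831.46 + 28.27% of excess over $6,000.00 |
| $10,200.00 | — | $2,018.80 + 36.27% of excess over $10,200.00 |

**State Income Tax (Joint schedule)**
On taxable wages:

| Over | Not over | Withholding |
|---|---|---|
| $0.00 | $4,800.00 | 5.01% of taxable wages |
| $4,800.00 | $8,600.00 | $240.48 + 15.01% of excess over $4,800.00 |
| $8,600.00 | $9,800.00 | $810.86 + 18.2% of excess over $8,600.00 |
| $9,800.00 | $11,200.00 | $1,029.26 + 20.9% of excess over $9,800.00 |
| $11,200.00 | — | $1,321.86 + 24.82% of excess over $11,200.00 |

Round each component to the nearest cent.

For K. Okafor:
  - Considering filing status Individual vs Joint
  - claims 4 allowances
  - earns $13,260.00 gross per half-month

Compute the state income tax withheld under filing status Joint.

State Income Tax (Joint): taxable = $13,260.00 − 4×$396.00 = $11,676.00
  $1,321.86 + 24.82% × ($11,676.00 − $11,200.00) = $1,321.86 + 24.82% × $476.00 = $1,440.00

$1,440.00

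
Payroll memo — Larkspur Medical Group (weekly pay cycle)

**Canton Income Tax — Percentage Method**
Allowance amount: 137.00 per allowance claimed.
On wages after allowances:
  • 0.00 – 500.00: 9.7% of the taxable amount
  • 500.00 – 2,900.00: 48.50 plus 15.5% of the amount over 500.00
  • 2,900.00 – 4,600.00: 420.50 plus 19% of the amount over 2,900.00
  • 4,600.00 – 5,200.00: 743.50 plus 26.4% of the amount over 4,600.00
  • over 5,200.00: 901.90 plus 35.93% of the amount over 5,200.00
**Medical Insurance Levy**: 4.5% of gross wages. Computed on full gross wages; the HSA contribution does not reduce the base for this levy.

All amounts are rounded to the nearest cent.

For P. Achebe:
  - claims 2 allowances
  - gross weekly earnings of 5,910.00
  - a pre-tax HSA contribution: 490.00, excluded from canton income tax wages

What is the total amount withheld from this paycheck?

Canton Income Tax: taxable = 5,910.00 − 490.00 − 2×137.00 = 5,146.00
  743.50 + 26.4% × (5,146.00 − 4,600.00) = 743.50 + 26.4% × 546.00 = 887.64
Medical Insurance Levy: 4.5% × 5,910.00 = 265.95
Total: 887.64 + 265.95 = 1,153.59

1,153.59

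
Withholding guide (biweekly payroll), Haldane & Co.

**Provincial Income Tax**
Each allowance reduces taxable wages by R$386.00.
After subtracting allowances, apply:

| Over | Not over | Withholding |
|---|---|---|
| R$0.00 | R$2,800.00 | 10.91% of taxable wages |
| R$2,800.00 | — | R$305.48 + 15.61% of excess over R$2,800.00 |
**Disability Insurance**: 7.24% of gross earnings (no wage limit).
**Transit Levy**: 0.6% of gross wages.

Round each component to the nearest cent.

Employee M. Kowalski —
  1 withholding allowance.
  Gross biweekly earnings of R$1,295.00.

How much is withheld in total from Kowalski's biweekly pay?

R$200.70

Provincial Income Tax: taxable = R$1,295.00 − 1×R$386.00 = R$909.00
  10.91% × R$909.00 = R$99.17
Disability Insurance: 7.24% × R$1,295.00 = R$93.76
Transit Levy: 0.6% × R$1,295.00 = R$7.77
Total: R$99.17 + R$93.76 + R$7.77 = R$200.70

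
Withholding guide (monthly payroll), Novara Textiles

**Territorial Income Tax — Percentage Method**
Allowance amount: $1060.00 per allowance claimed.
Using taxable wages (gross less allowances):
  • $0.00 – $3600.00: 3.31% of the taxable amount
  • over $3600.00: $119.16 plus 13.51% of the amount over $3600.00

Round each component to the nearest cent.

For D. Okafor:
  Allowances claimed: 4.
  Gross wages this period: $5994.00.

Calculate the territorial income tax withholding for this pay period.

Territorial Income Tax: taxable = $5994.00 − 4×$1060.00 = $1754.00
  3.31% × $1754.00 = $58.06

$58.06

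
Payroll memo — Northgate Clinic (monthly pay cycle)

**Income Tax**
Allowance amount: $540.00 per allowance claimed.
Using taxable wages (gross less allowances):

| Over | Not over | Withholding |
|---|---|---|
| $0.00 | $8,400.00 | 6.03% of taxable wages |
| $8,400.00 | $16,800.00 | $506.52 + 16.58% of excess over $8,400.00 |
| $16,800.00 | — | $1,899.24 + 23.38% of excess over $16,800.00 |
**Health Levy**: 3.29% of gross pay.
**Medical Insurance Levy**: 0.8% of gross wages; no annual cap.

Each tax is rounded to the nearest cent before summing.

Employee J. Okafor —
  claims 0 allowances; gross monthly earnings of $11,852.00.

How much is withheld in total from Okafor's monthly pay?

Income Tax: taxable = $11,852.00
  $506.52 + 16.58% × ($11,852.00 − $8,400.00) = $506.52 + 16.58% × $3,452.00 = $1,078.86
Health Levy: 3.29% × $11,852.00 = $389.93
Medical Insurance Levy: 0.8% × $11,852.00 = $94.82
Total: $1,078.86 + $389.93 + $94.82 = $1,563.61

$1,563.61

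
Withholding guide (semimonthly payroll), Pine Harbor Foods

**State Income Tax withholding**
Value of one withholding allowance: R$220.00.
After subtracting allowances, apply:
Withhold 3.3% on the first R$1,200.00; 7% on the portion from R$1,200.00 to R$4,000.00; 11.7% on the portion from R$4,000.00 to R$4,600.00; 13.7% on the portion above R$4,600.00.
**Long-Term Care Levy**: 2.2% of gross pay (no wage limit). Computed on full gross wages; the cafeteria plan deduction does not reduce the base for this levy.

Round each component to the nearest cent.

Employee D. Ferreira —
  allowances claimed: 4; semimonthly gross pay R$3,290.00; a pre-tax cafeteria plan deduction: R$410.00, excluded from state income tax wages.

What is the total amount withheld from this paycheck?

State Income Tax: taxable = R$3,290.00 − R$410.00 − 4×R$220.00 = R$2,000.00
  R$39.60 + 7% × (R$2,000.00 − R$1,200.00) = R$39.60 + 7% × R$800.00 = R$95.60
Long-Term Care Levy: 2.2% × R$3,290.00 = R$72.38
Total: R$95.60 + R$72.38 = R$167.98

R$167.98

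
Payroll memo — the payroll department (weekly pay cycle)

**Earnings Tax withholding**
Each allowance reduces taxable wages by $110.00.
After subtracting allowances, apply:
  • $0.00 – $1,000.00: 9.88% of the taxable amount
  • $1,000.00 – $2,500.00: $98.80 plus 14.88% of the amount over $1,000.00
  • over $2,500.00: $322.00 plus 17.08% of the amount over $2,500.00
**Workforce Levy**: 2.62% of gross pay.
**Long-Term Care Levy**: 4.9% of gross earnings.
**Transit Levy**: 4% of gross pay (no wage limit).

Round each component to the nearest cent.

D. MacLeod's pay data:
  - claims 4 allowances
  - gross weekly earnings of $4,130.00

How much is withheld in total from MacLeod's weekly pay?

Earnings Tax: taxable = $4,130.00 − 4×$110.00 = $3,690.00
  $322.00 + 17.08% × ($3,690.00 − $2,500.00) = $322.00 + 17.08% × $1,190.00 = $525.25
Workforce Levy: 2.62% × $4,130.00 = $108.21
Long-Term Care Levy: 4.9% × $4,130.00 = $202.37
Transit Levy: 4% × $4,130.00 = $165.20
Total: $525.25 + $108.21 + $202.37 + $165.20 = $1,001.03

$1,001.03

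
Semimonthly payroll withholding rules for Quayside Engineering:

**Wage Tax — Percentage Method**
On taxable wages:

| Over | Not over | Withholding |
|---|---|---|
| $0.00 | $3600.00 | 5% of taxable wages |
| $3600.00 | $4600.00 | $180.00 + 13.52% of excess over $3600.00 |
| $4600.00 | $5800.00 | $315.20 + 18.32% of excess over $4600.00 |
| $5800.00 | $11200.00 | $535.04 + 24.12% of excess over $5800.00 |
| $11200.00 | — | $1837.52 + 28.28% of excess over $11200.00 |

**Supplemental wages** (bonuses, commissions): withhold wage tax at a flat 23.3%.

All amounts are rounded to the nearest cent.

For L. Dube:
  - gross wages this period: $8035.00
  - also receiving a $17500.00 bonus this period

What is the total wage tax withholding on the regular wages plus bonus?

Wage Tax: taxable = $8035.00
  $535.04 + 24.12% × ($8035.00 − $5800.00) = $535.04 + 24.12% × $2235.00 = $1074.12
Supplemental (23.3% flat on bonus): 23.3% × $17500.00 = $4077.50
Total wage tax: $1074.12 + $4077.50 = $5151.62

$5151.62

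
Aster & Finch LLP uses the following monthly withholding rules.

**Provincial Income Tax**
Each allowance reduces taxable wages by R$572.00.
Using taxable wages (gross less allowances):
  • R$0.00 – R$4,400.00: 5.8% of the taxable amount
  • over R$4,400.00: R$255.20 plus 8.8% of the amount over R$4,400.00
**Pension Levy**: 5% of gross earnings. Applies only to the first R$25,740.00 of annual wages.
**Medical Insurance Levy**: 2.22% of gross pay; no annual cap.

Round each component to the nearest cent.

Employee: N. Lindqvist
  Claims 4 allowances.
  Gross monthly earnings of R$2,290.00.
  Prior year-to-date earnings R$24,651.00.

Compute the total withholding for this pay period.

R$105.41

Provincial Income Tax: taxable = R$2,290.00 − 4×R$572.00 = R$2.00
  5.8% × R$2.00 = R$0.12
Pension Levy: cap R$25,740.00 − YTD R$24,651.00 = R$1,089.00 subject; 5% × R$1,089.00 = R$54.45
Medical Insurance Levy: 2.22% × R$2,290.00 = R$50.84
Total: R$0.12 + R$54.45 + R$50.84 = R$105.41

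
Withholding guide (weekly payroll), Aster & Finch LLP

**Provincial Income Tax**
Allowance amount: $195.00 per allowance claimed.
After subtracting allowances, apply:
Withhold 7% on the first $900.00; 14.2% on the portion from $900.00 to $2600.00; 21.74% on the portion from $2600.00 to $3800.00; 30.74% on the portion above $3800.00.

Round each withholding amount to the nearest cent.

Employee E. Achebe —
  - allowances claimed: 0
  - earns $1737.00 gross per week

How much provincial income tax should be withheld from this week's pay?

$181.85

Provincial Income Tax: taxable = $1737.00
  $63.00 + 14.2% × ($1737.00 − $900.00) = $63.00 + 14.2% × $837.00 = $181.85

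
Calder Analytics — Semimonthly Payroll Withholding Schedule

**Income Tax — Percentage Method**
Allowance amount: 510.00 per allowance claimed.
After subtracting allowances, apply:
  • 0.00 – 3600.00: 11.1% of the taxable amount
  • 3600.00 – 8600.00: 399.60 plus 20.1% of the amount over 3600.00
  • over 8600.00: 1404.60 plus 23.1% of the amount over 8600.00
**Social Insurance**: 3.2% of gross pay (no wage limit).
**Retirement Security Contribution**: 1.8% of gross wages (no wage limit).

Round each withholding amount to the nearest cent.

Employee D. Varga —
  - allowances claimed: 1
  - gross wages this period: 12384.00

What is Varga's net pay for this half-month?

9603.91

Income Tax: taxable = 12384.00 − 1×510.00 = 11874.00
  1404.60 + 23.1% × (11874.00 − 8600.00) = 1404.60 + 23.1% × 3274.00 = 2160.89
Social Insurance: 3.2% × 12384.00 = 396.29
Retirement Security Contribution: 1.8% × 12384.00 = 222.91
Total withheld: 2160.89 + 396.29 + 222.91 = 2780.09
Net pay: 12384.00 − 2780.09 = 9603.91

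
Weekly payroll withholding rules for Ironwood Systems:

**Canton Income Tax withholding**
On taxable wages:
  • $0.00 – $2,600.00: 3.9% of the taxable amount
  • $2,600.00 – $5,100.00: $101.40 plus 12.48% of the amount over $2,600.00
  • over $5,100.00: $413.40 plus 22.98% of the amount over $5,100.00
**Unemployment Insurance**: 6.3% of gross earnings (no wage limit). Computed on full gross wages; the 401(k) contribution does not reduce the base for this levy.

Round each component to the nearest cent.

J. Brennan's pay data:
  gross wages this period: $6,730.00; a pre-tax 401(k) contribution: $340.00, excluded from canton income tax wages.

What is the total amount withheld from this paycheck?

Canton Income Tax: taxable = $6,730.00 − $340.00 = $6,390.00
  $413.40 + 22.98% × ($6,390.00 − $5,100.00) = $413.40 + 22.98% × $1,290.00 = $709.84
Unemployment Insurance: 6.3% × $6,730.00 = $423.99
Total: $709.84 + $423.99 = $1,133.83

$1,133.83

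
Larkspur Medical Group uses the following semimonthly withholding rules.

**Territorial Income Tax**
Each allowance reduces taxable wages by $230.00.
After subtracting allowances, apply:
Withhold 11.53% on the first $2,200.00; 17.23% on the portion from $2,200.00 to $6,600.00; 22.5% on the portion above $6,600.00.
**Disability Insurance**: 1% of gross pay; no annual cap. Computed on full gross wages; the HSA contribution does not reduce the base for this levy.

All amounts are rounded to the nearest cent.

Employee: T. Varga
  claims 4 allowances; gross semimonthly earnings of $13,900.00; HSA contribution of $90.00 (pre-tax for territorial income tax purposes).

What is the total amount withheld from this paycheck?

$2,566.03

Territorial Income Tax: taxable = $13,900.00 − $90.00 − 4×$230.00 = $12,890.00
  $1,011.78 + 22.5% × ($12,890.00 − $6,600.00) = $1,011.78 + 22.5% × $6,290.00 = $2,427.03
Disability Insurance: 1% × $13,900.00 = $139.00
Total: $2,427.03 + $139.00 = $2,566.03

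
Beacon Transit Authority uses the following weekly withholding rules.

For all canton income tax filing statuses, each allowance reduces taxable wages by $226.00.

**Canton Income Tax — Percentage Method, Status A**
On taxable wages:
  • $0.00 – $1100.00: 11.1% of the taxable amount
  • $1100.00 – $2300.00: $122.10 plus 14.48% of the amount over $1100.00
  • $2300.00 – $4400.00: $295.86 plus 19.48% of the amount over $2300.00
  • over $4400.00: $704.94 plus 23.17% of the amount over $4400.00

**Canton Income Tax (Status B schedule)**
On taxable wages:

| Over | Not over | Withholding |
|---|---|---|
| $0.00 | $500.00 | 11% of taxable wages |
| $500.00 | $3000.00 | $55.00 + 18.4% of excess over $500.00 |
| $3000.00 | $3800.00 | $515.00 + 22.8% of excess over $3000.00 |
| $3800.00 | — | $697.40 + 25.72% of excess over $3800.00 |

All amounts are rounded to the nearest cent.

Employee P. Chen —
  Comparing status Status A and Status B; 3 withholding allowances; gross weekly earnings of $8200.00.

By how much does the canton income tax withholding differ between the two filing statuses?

$226.39

Canton Income Tax (Status A): taxable = $8200.00 − 3×$226.00 = $7522.00
  $704.94 + 23.17% × ($7522.00 − $4400.00) = $704.94 + 23.17% × $3122.00 = $1428.31
Canton Income Tax (Status B): taxable = $8200.00 − 3×$226.00 = $7522.00
  $697.40 + 25.72% × ($7522.00 − $3800.00) = $697.40 + 25.72% × $3722.00 = $1654.70
Difference: |$1428.31 − $1654.70| = $226.39 (higher under Status B)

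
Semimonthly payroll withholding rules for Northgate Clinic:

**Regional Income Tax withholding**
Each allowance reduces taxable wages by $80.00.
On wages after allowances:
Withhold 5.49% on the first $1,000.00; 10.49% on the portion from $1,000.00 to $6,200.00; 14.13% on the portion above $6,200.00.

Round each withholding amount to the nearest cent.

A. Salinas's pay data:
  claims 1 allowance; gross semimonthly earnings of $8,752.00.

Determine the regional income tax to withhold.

$949.67

Regional Income Tax: taxable = $8,752.00 − 1×$80.00 = $8,672.00
  $600.38 + 14.13% × ($8,672.00 − $6,200.00) = $600.38 + 14.13% × $2,472.00 = $949.67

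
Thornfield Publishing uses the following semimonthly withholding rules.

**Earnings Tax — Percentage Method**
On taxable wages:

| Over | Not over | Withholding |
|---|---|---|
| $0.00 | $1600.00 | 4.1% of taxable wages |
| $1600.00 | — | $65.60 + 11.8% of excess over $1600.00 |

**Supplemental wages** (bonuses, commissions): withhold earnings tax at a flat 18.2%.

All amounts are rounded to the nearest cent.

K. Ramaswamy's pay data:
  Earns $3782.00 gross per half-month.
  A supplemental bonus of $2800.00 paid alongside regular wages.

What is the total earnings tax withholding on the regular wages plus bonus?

Earnings Tax: taxable = $3782.00
  $65.60 + 11.8% × ($3782.00 − $1600.00) = $65.60 + 11.8% × $2182.00 = $323.08
Supplemental (18.2% flat on bonus): 18.2% × $2800.00 = $509.60
Total earnings tax: $323.08 + $509.60 = $832.68

$832.68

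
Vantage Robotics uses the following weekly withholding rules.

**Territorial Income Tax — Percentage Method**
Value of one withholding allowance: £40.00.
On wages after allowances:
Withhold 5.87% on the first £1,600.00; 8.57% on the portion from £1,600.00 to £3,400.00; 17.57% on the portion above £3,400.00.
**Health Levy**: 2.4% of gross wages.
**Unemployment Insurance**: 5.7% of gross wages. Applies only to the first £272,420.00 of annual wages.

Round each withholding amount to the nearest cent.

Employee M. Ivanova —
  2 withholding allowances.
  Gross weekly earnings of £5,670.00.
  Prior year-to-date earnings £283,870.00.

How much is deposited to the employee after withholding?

Territorial Income Tax: taxable = £5,670.00 − 2×£40.00 = £5,590.00
  £248.18 + 17.57% × (£5,590.00 − £3,400.00) = £248.18 + 17.57% × £2,190.00 = £632.96
Health Levy: 2.4% × £5,670.00 = £136.08
Unemployment Insurance: YTD £283,870.00 ≥ cap £272,420.00 → £0.00
Total withheld: £632.96 + £136.08 + £0.00 = £769.04
Net pay: £5,670.00 − £769.04 = £4,900.96

£4,900.96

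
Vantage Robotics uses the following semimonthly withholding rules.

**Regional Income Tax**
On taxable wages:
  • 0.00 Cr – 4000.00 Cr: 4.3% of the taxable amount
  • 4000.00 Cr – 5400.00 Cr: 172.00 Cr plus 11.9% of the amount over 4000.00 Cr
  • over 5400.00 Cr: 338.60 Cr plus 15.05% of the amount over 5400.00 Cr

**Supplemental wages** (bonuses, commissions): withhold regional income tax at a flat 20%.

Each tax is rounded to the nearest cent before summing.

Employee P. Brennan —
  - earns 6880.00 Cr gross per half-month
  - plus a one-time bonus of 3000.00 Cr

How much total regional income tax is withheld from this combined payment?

Regional Income Tax: taxable = 6880.00 Cr
  338.60 Cr + 15.05% × (6880.00 Cr − 5400.00 Cr) = 338.60 Cr + 15.05% × 1480.00 Cr = 561.34 Cr
Supplemental (20% flat on bonus): 20% × 3000.00 Cr = 600.00 Cr
Total regional income tax: 561.34 Cr + 600.00 Cr = 1161.34 Cr

1161.34 Cr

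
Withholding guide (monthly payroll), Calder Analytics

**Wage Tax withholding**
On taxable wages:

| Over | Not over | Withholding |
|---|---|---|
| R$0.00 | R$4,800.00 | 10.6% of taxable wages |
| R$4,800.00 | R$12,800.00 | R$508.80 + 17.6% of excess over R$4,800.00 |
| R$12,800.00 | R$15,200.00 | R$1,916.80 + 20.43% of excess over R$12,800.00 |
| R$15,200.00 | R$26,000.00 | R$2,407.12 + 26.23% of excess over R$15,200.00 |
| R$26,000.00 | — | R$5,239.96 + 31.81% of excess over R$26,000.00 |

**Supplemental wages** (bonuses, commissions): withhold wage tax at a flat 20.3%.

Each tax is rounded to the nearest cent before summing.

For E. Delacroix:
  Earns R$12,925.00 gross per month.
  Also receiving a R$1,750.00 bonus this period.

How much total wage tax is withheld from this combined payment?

R$2,297.59

Wage Tax: taxable = R$12,925.00
  R$1,916.80 + 20.43% × (R$12,925.00 − R$12,800.00) = R$1,916.80 + 20.43% × R$125.00 = R$1,942.34
Supplemental (20.3% flat on bonus): 20.3% × R$1,750.00 = R$355.25
Total wage tax: R$1,942.34 + R$355.25 = R$2,297.59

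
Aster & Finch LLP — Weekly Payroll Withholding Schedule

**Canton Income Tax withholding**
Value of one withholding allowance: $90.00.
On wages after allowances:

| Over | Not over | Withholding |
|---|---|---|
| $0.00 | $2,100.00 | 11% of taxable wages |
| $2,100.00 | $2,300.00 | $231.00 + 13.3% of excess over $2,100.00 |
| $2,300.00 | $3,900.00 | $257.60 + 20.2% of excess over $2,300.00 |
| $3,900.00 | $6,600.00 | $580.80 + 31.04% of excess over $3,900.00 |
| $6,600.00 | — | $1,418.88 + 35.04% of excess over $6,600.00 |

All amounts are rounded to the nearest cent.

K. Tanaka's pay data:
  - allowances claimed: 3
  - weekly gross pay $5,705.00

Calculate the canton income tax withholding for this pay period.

Canton Income Tax: taxable = $5,705.00 − 3×$90.00 = $5,435.00
  $580.80 + 31.04% × ($5,435.00 − $3,900.00) = $580.80 + 31.04% × $1,535.00 = $1,057.26

$1,057.26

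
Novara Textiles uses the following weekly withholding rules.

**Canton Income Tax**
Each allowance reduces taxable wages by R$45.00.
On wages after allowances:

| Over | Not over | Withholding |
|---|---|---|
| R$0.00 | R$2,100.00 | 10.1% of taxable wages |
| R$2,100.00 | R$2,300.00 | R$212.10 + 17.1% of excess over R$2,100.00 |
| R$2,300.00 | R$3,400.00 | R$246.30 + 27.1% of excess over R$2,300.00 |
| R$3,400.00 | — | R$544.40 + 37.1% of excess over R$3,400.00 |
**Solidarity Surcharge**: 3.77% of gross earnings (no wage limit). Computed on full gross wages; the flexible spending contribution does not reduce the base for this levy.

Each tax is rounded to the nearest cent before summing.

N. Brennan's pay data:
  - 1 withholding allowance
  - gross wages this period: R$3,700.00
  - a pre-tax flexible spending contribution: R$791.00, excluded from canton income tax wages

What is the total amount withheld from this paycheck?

Canton Income Tax: taxable = R$3,700.00 − R$791.00 − 1×R$45.00 = R$2,864.00
  R$246.30 + 27.1% × (R$2,864.00 − R$2,300.00) = R$246.30 + 27.1% × R$564.00 = R$399.14
Solidarity Surcharge: 3.77% × R$3,700.00 = R$139.49
Total: R$399.14 + R$139.49 = R$538.63

R$538.63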